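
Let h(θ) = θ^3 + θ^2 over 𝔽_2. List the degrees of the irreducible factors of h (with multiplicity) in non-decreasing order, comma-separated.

Roots in 𝔽_2: h(0) = 0 → root; h(1) = 0 → root.
Linear factors from roots: (θ), (θ + 1).
Complete factorization: h(θ) = (θ + 1)·(θ)^2.
Factor degrees with multiplicity: 1 + 1 + 1 = 3.

1, 1, 1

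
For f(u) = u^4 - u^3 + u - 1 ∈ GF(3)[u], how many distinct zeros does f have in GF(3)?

Evaluate at each of the 3 elements of GF(3):
f(0) = 2; f(1) = 0 → root; f(2) = 0 → root.
Roots: {1, 2}.

2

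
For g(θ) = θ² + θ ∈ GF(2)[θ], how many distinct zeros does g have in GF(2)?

2

Evaluate at each of the 2 elements of GF(2):
g(0) = 0 → root; g(1) = 0 → root.
Roots: {0, 1}.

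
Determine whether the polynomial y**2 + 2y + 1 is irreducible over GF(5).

Write g(y) = y**2 + 2y + 1.
Check for roots in GF(5): g(0) = 1; g(1) = 4; g(2) = 4; g(3) = 1; g(4) = 0 → root.
g(4) = 0, so (y − 4) divides g(y); g is reducible.

No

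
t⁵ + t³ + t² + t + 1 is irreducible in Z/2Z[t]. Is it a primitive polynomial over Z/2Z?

Yes

Write f(t) = t⁵ + t³ + t² + t + 1.
|GF(2^5)^×| = 2^5 − 1 = 31. Prime factorization: 31 = 31.
f is primitive ⇔ t has order 31 in GF(2)[t]/(f), i.e. t^(31/q) ≠ 1 for each prime q | 31.
t^(1) mod f = t.
None equal 1, so t has full order 31; f is primitive.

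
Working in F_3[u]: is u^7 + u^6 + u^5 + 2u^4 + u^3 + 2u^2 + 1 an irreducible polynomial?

Write m(u) = u^7 + u^6 + u^5 + 2u^4 + u^3 + 2u^2 + 1.
Check for roots in F_3: m(0) = 1; m(1) = 0 → root; m(2) = 0 → root.
m(1) = 0, so (u − 1) divides m(u); m is reducible.

No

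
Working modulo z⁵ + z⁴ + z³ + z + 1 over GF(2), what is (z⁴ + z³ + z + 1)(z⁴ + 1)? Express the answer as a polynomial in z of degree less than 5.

z^2 + 1

Multiply in GF(2)[z]: (z⁴ + z³ + z + 1)·(z⁴ + 1) = z⁸ + z⁷ + z⁵ + z³ + z + 1.
Reduce using z⁵ ≡ z⁴ + z³ + z + 1 (mod z⁵ + z⁴ + z³ + z + 1).
Reduced: z² + 1.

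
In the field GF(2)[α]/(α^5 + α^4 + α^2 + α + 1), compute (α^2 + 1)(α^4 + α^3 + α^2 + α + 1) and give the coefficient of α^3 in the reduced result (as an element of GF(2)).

Multiply in GF(2)[α]: (α^2 + 1)·(α^4 + α^3 + α^2 + α + 1) = α^6 + α^5 + α + 1.
Reduce using α^5 ≡ α^4 + α^2 + α + 1 (mod α^5 + α^4 + α^2 + α + 1).
Reduced: α^3 + α^2 + 1.

1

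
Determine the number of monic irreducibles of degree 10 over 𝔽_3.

5880

The number of monic irreducibles of degree 10 over GF(3) is (1/10)·Σ_{d∣10} μ(10/d) 3^d.
Divisors of 10: 1, 2, 5, 10; μ(10/d) for each: 1, -1, -1, 1.
Σ = 3^1 − 3^2 − 3^5 + 3^10 = 58800.
N = 58800/10 = 5880.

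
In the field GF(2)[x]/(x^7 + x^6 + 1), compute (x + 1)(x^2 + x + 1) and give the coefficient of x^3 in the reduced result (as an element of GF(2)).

1

Multiply in GF(2)[x]: (x + 1)·(x^2 + x + 1) = x^3 + 1.
Reduced: x^3 + 1.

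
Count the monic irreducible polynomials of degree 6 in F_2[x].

x^(2^6) − x is the product of all monic irreducibles of degree dividing 6; Möbius inversion gives N = (1/6) Σ μ(6/d)·2^d.
Divisors of 6: 1, 2, 3, 6; μ(6/d) for each: 1, -1, -1, 1.
Σ = 2^1 − 2^2 − 2^3 + 2^6 = 54.
N = 54/6 = 9.

9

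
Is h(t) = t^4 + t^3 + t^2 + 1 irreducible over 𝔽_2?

Check for roots in 𝔽_2: h(0) = 1; h(1) = 0 → root.
h(1) = 0, so (t − 1) divides h(t); h is reducible.

No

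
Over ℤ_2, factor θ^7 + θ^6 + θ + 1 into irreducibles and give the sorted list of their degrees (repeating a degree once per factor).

Write f(θ) = θ^7 + θ^6 + θ + 1.
Roots in ℤ_2: f(0) = 1; f(1) = 0 → root.
Linear factors from roots: (θ + 1).
Complete factorization: f(θ) = (θ + 1)^3·(θ^2 + θ + 1)^2.
Factor degrees with multiplicity: 1 + 1 + 1 + 2 + 2 = 7.

1, 1, 1, 2, 2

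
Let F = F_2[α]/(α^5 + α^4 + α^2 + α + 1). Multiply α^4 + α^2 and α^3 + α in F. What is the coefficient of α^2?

Multiply in F_2[α]: (α^4 + α^2)·(α^3 + α) = α^7 + α^3.
Reduce using α^5 ≡ α^4 + α^2 + α + 1 (mod α^5 + α^4 + α^2 + α + 1).
Reduced: α^3 + α^2 + 1.

1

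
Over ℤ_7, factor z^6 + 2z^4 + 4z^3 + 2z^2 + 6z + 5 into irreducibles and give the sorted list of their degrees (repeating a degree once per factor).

1, 1, 2, 2

Write f(z) = z^6 + 2z^4 + 4z^3 + 2z^2 + 6z + 5.
Linear factors from roots: (z + 1).
Complete factorization: f(z) = (z + 1)^2·(z^2 + 2z + 5)·(z^2 + 3z + 1).
Factor degrees with multiplicity: 1 + 1 + 2 + 2 = 6.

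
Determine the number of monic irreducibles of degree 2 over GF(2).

By the necklace-counting formula, N_2(2) = (1/2) Σ_{d|2} μ(2/d)·2^d.
Divisors of 2: 1, 2; μ(2/d) for each: -1, 1.
Σ = − 2^1 + 2^2 = 2.
N = 2/2 = 1.

1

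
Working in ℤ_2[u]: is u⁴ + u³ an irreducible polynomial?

Write g(u) = u⁴ + u³.
Check for roots in ℤ_2: g(0) = 0 → root; g(1) = 0 → root.
g(0) = 0, so (u) divides g(u); g is reducible.

No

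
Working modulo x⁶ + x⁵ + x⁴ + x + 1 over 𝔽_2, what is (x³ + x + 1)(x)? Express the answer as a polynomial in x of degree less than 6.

Multiply in 𝔽_2[x]: (x³ + x + 1)·(x) = x⁴ + x² + x.
Reduced: x⁴ + x² + x.

x^4 + x^2 + x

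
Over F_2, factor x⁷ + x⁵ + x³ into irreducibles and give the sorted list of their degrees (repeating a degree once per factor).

Write h(x) = x⁷ + x⁵ + x³.
Roots in F_2: h(0) = 0 → root; h(1) = 1.
Linear factors from roots: (x).
Complete factorization: h(x) = (x)^3·(x² + x + 1)^2.
Factor degrees with multiplicity: 1 + 1 + 1 + 2 + 2 = 7.

1, 1, 1, 2, 2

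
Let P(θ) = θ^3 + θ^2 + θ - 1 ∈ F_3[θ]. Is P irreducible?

Check for roots in F_3: P(0) = 2; P(1) = 2; P(2) = 1.
No roots. A degree-3 polynomial over a field with no linear factor is irreducible.

Yes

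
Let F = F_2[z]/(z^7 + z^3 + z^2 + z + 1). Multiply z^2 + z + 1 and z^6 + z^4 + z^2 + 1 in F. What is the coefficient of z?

1

Multiply in F_2[z]: (z^2 + z + 1)·(z^6 + z^4 + z^2 + 1) = z^8 + z^7 + z^5 + z^3 + z + 1.
Reduce using z^7 ≡ z^3 + z^2 + z + 1 (mod z^7 + z^3 + z^2 + z + 1).
Reduced: z^5 + z^4 + z^3 + z.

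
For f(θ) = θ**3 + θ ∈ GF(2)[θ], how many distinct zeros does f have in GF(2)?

2

Evaluate at each of the 2 elements of GF(2):
f(0) = 0 → root; f(1) = 0 → root.
Roots: {0, 1}.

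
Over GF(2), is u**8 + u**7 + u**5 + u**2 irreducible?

Write h(u) = u**8 + u**7 + u**5 + u**2.
Check for roots in GF(2): h(0) = 0 → root; h(1) = 0 → root.
h(0) = 0, so (u) divides h(u); h is reducible.

No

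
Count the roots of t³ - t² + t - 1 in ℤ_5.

3

Write h(t) = t³ - t² + t - 1.
Evaluate at each of the 5 elements of ℤ_5:
h(0) = 4; h(1) = 0 → root; h(2) = 0 → root; h(3) = 0 → root; h(4) = 1.
Roots: {1, 2, 3}.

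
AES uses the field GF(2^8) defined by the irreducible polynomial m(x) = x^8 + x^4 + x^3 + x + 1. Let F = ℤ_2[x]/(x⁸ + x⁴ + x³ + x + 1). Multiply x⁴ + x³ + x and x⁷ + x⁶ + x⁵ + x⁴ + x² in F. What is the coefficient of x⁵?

0

Multiply in ℤ_2[x]: (x⁴ + x³ + x)·(x⁷ + x⁶ + x⁵ + x⁴ + x²) = x¹¹ + x⁸ + x³.
Reduce using x⁸ ≡ x⁴ + x³ + x + 1 (mod x⁸ + x⁴ + x³ + x + 1).
Reduced: x⁷ + x⁶ + x³ + x + 1.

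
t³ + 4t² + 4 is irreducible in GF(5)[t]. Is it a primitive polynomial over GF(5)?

No

Write f(t) = t³ + 4t² + 4.
|GF(5^3)^×| = 5^3 − 1 = 124. Prime factorization: 124 = 2^2·31.
f is primitive ⇔ t has order 124 in GF(5)[t]/(f), i.e. t^(124/q) ≠ 1 for each prime q | 124.
t^(62) mod f = 1
t^(4) mod f = t² + t + 1.
Since t^(62) = 1, the order of t divides 62 < 124; not primitive.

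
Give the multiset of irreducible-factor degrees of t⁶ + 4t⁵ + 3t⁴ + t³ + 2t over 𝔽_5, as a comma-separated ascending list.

1, 2, 3

Write h(t) = t⁶ + 4t⁵ + 3t⁴ + t³ + 2t.
Roots in 𝔽_5: h(0) = 0 → root; h(1) = 1; h(2) = 2; h(3) = 2; h(4) = 2.
Linear factors from roots: (t).
Complete factorization: h(t) = (t)·(t² + 3)·(t³ + 4t² + 4).
Factor degrees with multiplicity: 1 + 2 + 3 = 6.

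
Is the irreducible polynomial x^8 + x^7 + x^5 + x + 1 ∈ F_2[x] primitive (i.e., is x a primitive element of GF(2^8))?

Write f(x) = x^8 + x^7 + x^5 + x + 1.
|GF(2^8)^×| = 2^8 − 1 = 255. Prime factorization: 255 = 3·5·17.
f is primitive ⇔ x has order 255 in GF(2)[x]/(f), i.e. x^(255/q) ≠ 1 for each prime q | 255.
x^(85) mod f = 1
x^(51) mod f = x^6 + x^4 + x^3 + x.
x^(15) mod f = x^5 + x^4 + x^3.
Since x^(85) = 1, the order of x divides 85 < 255; not primitive.

No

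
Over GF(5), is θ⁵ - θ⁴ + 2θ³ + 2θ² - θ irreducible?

Write g(θ) = θ⁵ - θ⁴ + 2θ³ + 2θ² - θ.
Check for roots in GF(5): g(0) = 0 → root; g(1) = 3; g(2) = 3; g(3) = 1; g(4) = 4.
g(0) = 0, so (θ) divides g(θ); g is reducible.

No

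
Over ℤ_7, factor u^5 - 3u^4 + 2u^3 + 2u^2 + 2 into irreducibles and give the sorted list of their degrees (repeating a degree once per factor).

Write f(u) = u^5 - 3u^4 + 2u^3 + 2u^2 + 2.
Complete factorization: f(u) = (u^2 + 2)·(u^3 - 3u^2 + 1).
Factor degrees with multiplicity: 2 + 3 = 5.

2, 3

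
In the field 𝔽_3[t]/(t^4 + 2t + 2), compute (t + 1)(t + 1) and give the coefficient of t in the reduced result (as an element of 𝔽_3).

Multiply in 𝔽_3[t]: (t + 1)·(t + 1) = t^2 + 2t + 1.
Reduced: t^2 + 2t + 1.

2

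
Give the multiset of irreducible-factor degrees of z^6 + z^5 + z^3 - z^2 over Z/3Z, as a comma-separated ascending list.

1, 1, 2, 2

Write f(z) = z^6 + z^5 + z^3 - z^2.
Roots in Z/3Z: f(0) = 0 → root; f(1) = 2; f(2) = 1.
Linear factors from roots: (z).
Complete factorization: f(z) = (z)^2·(z^2 + 1)·(z^2 + z - 1).
Factor degrees with multiplicity: 1 + 1 + 2 + 2 = 6.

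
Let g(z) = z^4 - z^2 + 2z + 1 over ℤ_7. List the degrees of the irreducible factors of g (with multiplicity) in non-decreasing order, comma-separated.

4

Complete factorization: g(z) = (z^4 - z^2 + 2z + 1).
Factor degrees with multiplicity: 4 = 4.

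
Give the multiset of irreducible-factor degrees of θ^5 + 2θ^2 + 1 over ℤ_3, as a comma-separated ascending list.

2, 3

Write f(θ) = θ^5 + 2θ^2 + 1.
Roots in ℤ_3: f(0) = 1; f(1) = 1; f(2) = 2.
Complete factorization: f(θ) = (θ^2 + θ + 2)·(θ^3 + 2θ^2 + 2θ + 2).
Factor degrees with multiplicity: 2 + 3 = 5.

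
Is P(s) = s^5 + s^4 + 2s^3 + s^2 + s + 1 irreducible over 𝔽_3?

Yes

Check for roots in 𝔽_3: P(0) = 1; P(1) = 1; P(2) = 2.
No roots, so no linear factors.
Monic irreducibles of degree 2 over GF(3): s^2 + 1, s^2 + s + 2, s^2 + 2s + 2.
None of them divide P (all give nonzero remainder).
No irreducible factor of degree ≤ 2 exists, so P is irreducible over GF(3).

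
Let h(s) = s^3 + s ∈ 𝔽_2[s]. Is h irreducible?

No

Check for roots in 𝔽_2: h(0) = 0 → root; h(1) = 0 → root.
h(0) = 0, so (s) divides h(s); h is reducible.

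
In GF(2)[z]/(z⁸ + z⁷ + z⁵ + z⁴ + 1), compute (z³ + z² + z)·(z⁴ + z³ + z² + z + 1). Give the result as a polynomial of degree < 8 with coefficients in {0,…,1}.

Multiply in GF(2)[z]: (z³ + z² + z)·(z⁴ + z³ + z² + z + 1) = z⁷ + z⁵ + z⁴ + z³ + z.
Reduced: z⁷ + z⁵ + z⁴ + z³ + z.

z^7 + z^5 + z^4 + z^3 + z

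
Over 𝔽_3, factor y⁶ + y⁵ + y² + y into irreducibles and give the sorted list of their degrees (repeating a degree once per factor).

1, 1, 2, 2

Write h(y) = y⁶ + y⁵ + y² + y.
Roots in 𝔽_3: h(0) = 0 → root; h(1) = 1; h(2) = 0 → root.
Linear factors from roots: (y), (y + 1).
Complete factorization: h(y) = (y)·(y + 1)·(y² + y - 1)·(y² - y - 1).
Factor degrees with multiplicity: 1 + 1 + 2 + 2 = 6.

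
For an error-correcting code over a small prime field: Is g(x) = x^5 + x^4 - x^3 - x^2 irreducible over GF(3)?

Check for roots in GF(3): g(0) = 0 → root; g(1) = 0 → root; g(2) = 0 → root.
g(0) = 0, so (x) divides g(x); g is reducible.

No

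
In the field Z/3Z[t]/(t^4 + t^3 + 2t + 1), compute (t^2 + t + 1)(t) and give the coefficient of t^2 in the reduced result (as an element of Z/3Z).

1

Multiply in Z/3Z[t]: (t^2 + t + 1)·(t) = t^3 + t^2 + t.
Reduced: t^3 + t^2 + t.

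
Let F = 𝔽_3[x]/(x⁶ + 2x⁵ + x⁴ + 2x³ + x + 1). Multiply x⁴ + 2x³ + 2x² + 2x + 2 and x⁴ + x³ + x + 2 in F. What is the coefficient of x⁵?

0

Multiply in 𝔽_3[x]: (x⁴ + 2x³ + 2x² + 2x + 2)·(x⁴ + x³ + x + 2) = x⁸ + x⁶ + 2x⁵ + 2x⁴ + 2x³ + 1.
Reduce using x⁶ ≡ x⁵ + 2x⁴ + x³ + 2x + 2 (mod x⁶ + 2x⁵ + x⁴ + 2x³ + x + 1).
Reduced: 2x⁴ + 2x³ + x² + x.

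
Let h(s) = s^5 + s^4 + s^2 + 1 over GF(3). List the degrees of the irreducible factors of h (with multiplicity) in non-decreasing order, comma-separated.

Roots in GF(3): h(0) = 1; h(1) = 1; h(2) = 2.
Complete factorization: h(s) = (s^5 + s^4 + s^2 + 1).
Factor degrees with multiplicity: 5 = 5.

5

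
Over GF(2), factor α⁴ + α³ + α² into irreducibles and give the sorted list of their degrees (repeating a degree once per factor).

1, 1, 2

Write g(α) = α⁴ + α³ + α².
Roots in GF(2): g(0) = 0 → root; g(1) = 1.
Linear factors from roots: (α).
Complete factorization: g(α) = (α)^2·(α² + α + 1).
Factor degrees with multiplicity: 1 + 1 + 2 = 4.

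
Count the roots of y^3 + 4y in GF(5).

3

Write P(y) = y^3 + 4y.
Evaluate at each of the 5 elements of GF(5):
P(0) = 0 → root; P(1) = 0 → root; P(2) = 1; P(3) = 4; P(4) = 0 → root.
Roots: {0, 1, 4}.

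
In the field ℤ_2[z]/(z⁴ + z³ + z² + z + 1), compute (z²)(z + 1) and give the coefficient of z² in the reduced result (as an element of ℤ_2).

Multiply in ℤ_2[z]: (z²)·(z + 1) = z³ + z².
Reduced: z³ + z².

1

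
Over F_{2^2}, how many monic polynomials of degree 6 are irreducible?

The number of monic irreducibles of degree 6 over GF(4) is (1/6)·Σ_{d∣6} μ(6/d) 4^d.
Divisors of 6: 1, 2, 3, 6; μ(6/d) for each: 1, -1, -1, 1.
Σ = 4^1 − 4^2 − 4^3 + 4^6 = 4020.
N = 4020/6 = 670.

670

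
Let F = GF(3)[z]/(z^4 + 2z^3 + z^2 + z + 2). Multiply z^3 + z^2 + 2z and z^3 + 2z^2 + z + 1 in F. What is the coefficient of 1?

Multiply in GF(3)[z]: (z^3 + z^2 + 2z)·(z^3 + 2z^2 + z + 1) = z^6 + 2z^4 + 2z.
Reduce using z^4 ≡ z^3 + 2z^2 + 2z + 1 (mod z^4 + 2z^3 + z^2 + z + 2).
Reduced: z^2 + z + 2.

2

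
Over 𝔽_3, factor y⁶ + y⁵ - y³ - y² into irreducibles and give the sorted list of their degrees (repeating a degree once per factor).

1, 1, 1, 1, 1, 1

Write g(y) = y⁶ + y⁵ - y³ - y².
Roots in 𝔽_3: g(0) = 0 → root; g(1) = 0 → root; g(2) = 0 → root.
Linear factors from roots: (y), (y - 1), (y + 1).
Complete factorization: g(y) = (y + 1)·(y)^2·(y - 1)^3.
Factor degrees with multiplicity: 1 + 1 + 1 + 1 + 1 + 1 = 6.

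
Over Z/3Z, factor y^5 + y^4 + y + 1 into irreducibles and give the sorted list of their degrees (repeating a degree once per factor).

1, 2, 2

Write h(y) = y^5 + y^4 + y + 1.
Roots in Z/3Z: h(0) = 1; h(1) = 1; h(2) = 0 → root.
Linear factors from roots: (y + 1).
Complete factorization: h(y) = (y + 1)·(y^2 + y + 2)·(y^2 + 2y + 2).
Factor degrees with multiplicity: 1 + 2 + 2 = 5.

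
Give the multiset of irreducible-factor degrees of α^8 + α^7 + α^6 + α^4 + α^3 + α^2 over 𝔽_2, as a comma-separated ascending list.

1, 1, 1, 1, 1, 1, 2

Write h(α) = α^8 + α^7 + α^6 + α^4 + α^3 + α^2.
Roots in 𝔽_2: h(0) = 0 → root; h(1) = 0 → root.
Linear factors from roots: (α), (α + 1).
Complete factorization: h(α) = (α)^2·(α + 1)^4·(α^2 + α + 1).
Factor degrees with multiplicity: 1 + 1 + 1 + 1 + 1 + 1 + 2 = 8.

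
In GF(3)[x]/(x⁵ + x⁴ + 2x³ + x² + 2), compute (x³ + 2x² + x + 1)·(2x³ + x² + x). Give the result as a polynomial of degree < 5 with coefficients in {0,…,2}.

Multiply in GF(3)[x]: (x³ + 2x² + x + 1)·(2x³ + x² + x) = 2x⁶ + 2x⁵ + 2x⁴ + 2x³ + 2x² + x.
Reduce using x⁵ ≡ 2x⁴ + x³ + 2x² + 1 (mod x⁵ + x⁴ + 2x³ + x² + 2).
Reduced: x⁴ + 2x².

x^4 + 2x^2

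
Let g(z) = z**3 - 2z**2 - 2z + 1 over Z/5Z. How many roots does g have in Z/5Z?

1

Evaluate at each of the 5 elements of Z/5Z:
g(0) = 1; g(1) = 3; g(2) = 2; g(3) = 4; g(4) = 0 → root.
Roots: {4}.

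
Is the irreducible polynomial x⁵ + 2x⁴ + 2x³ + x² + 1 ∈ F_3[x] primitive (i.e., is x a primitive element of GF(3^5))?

Yes

Write f(x) = x⁵ + 2x⁴ + 2x³ + x² + 1.
|GF(3^5)^×| = 3^5 − 1 = 242. Prime factorization: 242 = 2·11^2.
f is primitive ⇔ x has order 242 in GF(3)[x]/(f), i.e. x^(242/q) ≠ 1 for each prime q | 242.
x^(121) mod f = 2.
x^(22) mod f = x⁴ + x³ + x² + 1.
None equal 1, so x has full order 242; f is primitive.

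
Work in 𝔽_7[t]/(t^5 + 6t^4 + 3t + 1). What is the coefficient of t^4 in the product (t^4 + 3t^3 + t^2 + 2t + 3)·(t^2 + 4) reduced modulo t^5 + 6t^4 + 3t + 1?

Multiply in 𝔽_7[t]: (t^4 + 3t^3 + t^2 + 2t + 3)·(t^2 + 4) = t^6 + 3t^5 + 5t^4 + t + 5.
Reduce using t^5 ≡ t^4 + 4t + 6 (mod t^5 + 6t^4 + 3t + 1).
Reduced: 2t^4 + 4t^2 + 2t + 1.

2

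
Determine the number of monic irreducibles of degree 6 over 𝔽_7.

19544

x^(7^6) − x is the product of all monic irreducibles of degree dividing 6; Möbius inversion gives N = (1/6) Σ μ(6/d)·7^d.
Divisors of 6: 1, 2, 3, 6; μ(6/d) for each: 1, -1, -1, 1.
Σ = 7^1 − 7^2 − 7^3 + 7^6 = 117264.
N = 117264/6 = 19544.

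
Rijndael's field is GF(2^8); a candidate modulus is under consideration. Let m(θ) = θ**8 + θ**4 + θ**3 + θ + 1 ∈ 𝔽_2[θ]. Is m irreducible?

Check for roots in 𝔽_2: m(0) = 1; m(1) = 1.
No roots, so no linear factors.
Monic irreducibles of degree 2 over GF(2): θ**2 + θ + 1.
None of them divide m (all give nonzero remainder).
Monic irreducibles of degree 3 over GF(2): θ**3 + θ + 1, θ**3 + θ**2 + 1.
None of them divide m (all give nonzero remainder).
Monic irreducibles of degree 4 over GF(2): θ**4 + θ + 1, θ**4 + θ**3 + 1, θ**4 + θ**3 + θ**2 + θ + 1.
None of them divide m (all give nonzero remainder).
No irreducible factor of degree ≤ 4 exists, so m is irreducible over GF(2).

Yes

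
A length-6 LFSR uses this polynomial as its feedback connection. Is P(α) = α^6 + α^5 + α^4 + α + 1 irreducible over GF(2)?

Check for roots in GF(2): P(0) = 1; P(1) = 1.
No roots, so no linear factors.
Monic irreducibles of degree 2 over GF(2): α^2 + α + 1.
None of them divide P (all give nonzero remainder).
Monic irreducibles of degree 3 over GF(2): α^3 + α + 1, α^3 + α^2 + 1.
None of them divide P (all give nonzero remainder).
No irreducible factor of degree ≤ 3 exists, so P is irreducible over GF(2).

Yes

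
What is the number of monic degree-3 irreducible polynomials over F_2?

Gauss's count: N_{2}(3) = (1/3) Σ_{d|3} μ(3/d)·2^d.
Divisors of 3: 1, 3; μ(3/d) for each: -1, 1.
Σ = − 2^1 + 2^3 = 6.
N = 6/3 = 2.

2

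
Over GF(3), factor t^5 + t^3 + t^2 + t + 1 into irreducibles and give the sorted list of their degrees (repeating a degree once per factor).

Write g(t) = t^5 + t^3 + t^2 + t + 1.
Roots in GF(3): g(0) = 1; g(1) = 2; g(2) = 2.
Complete factorization: g(t) = (t^2 + 2t + 2)·(t^3 + t^2 + 2).
Factor degrees with multiplicity: 2 + 3 = 5.

2, 3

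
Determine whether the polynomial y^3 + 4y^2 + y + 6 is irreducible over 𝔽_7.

Yes

Write m(y) = y^3 + 4y^2 + y + 6.
Check for roots in 𝔽_7: m(0) = 6; m(1) = 5; m(2) = 4; m(3) = 2; m(4) = 5; m(5) = 5; m(6) = 1.
No roots. A degree-3 polynomial over a field with no linear factor is irreducible.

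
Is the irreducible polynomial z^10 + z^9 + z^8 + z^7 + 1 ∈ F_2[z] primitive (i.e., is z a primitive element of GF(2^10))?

Write f(z) = z^10 + z^9 + z^8 + z^7 + 1.
|GF(2^10)^×| = 2^10 − 1 = 1023. Prime factorization: 1023 = 3·11·31.
f is primitive ⇔ z has order 1023 in GF(2)[z]/(f), i.e. z^(1023/q) ≠ 1 for each prime q | 1023.
z^(341) mod f = 1
z^(93) mod f = z^9 + z^6 + z.
z^(33) mod f = z^6 + z^5 + z^3 + z + 1.
Since z^(341) = 1, the order of z divides 341 < 1023; not primitive.

No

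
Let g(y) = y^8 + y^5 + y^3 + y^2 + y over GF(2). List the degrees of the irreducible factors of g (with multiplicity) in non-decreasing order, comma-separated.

1, 2, 2, 3

Roots in GF(2): g(0) = 0 → root; g(1) = 1.
Linear factors from roots: (y).
Complete factorization: g(y) = (y)·(y^2 + y + 1)^2·(y^3 + y + 1).
Factor degrees with multiplicity: 1 + 2 + 2 + 3 = 8.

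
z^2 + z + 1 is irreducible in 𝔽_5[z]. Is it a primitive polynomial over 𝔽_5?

No

Write f(z) = z^2 + z + 1.
|GF(5^2)^×| = 5^2 − 1 = 24. Prime factorization: 24 = 2^3·3.
f is primitive ⇔ z has order 24 in GF(5)[z]/(f), i.e. z^(24/q) ≠ 1 for each prime q | 24.
z^(12) mod f = 1
z^(8) mod f = 4z + 4.
Since z^(12) = 1, the order of z divides 12 < 24; not primitive.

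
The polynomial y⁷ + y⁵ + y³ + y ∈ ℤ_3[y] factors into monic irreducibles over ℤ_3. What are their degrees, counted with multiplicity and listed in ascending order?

1, 2, 2, 2

Write h(y) = y⁷ + y⁵ + y³ + y.
Roots in ℤ_3: h(0) = 0 → root; h(1) = 1; h(2) = 2.
Linear factors from roots: (y).
Complete factorization: h(y) = (y)·(y² + 1)·(y² + y + 2)·(y² + 2y + 2).
Factor degrees with multiplicity: 1 + 2 + 2 + 2 = 7.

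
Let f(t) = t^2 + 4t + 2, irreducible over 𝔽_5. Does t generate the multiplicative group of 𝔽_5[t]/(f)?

|GF(5^2)^×| = 5^2 − 1 = 24. Prime factorization: 24 = 2^3·3.
f is primitive ⇔ t has order 24 in GF(5)[t]/(f), i.e. t^(24/q) ≠ 1 for each prime q | 24.
t^(12) mod f = 4.
t^(8) mod f = 2t + 1.
None equal 1, so t has full order 24; f is primitive.

Yes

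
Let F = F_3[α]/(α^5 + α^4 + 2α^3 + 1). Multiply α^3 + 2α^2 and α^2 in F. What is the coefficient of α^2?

Multiply in F_3[α]: (α^3 + 2α^2)·(α^2) = α^5 + 2α^4.
Reduce using α^5 ≡ 2α^4 + α^3 + 2 (mod α^5 + α^4 + 2α^3 + 1).
Reduced: α^4 + α^3 + 2.

0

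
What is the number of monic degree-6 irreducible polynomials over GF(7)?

19544

Gauss's count: N_{7}(6) = (1/6) Σ_{d|6} μ(6/d)·7^d.
Divisors of 6: 1, 2, 3, 6; μ(6/d) for each: 1, -1, -1, 1.
Σ = 7^1 − 7^2 − 7^3 + 7^6 = 117264.
N = 117264/6 = 19544.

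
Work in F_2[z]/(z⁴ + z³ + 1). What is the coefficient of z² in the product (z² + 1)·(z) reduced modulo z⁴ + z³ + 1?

0

Multiply in F_2[z]: (z² + 1)·(z) = z³ + z.
Reduced: z³ + z.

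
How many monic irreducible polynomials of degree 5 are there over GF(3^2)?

The number of monic irreducibles of degree 5 over GF(9) is (1/5)·Σ_{d∣5} μ(5/d) 9^d.
Divisors of 5: 1, 5; μ(5/d) for each: -1, 1.
Σ = − 9^1 + 9^5 = 59040.
N = 59040/5 = 11808.

11808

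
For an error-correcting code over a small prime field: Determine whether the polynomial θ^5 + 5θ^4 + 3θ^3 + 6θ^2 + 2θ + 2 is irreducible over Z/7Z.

Write h(θ) = θ^5 + 5θ^4 + 3θ^3 + 6θ^2 + 2θ + 2.
Check for roots in Z/7Z: h(0) = 2; h(1) = 5; h(2) = 5; h(3) = 0 → root; h(4) = 5; h(5) = 4; h(6) = 0 → root.
h(3) = 0, so (θ − 3) divides h(θ); h is reducible.

No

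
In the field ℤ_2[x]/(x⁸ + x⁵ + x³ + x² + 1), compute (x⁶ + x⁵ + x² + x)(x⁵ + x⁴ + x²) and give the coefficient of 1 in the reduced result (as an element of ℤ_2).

0

Multiply in ℤ_2[x]: (x⁶ + x⁵ + x² + x)·(x⁵ + x⁴ + x²) = x¹¹ + x⁹ + x⁸ + x⁵ + x⁴ + x³.
Reduce using x⁸ ≡ x⁵ + x³ + x² + 1 (mod x⁸ + x⁵ + x³ + x² + 1).
Reduced: x³ + x.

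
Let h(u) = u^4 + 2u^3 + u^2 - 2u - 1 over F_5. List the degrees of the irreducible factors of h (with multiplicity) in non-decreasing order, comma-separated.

4

Roots in F_5: h(0) = 4; h(1) = 1; h(2) = 1; h(3) = 2; h(4) = 1.
Complete factorization: h(u) = (u^4 + 2u^3 + u^2 - 2u - 1).
Factor degrees with multiplicity: 4 = 4.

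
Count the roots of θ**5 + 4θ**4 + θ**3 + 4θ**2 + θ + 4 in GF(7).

Write f(θ) = θ**5 + 4θ**4 + θ**3 + 4θ**2 + θ + 4.
Evaluate at each of the 7 elements of GF(7):
f(0) = 4; f(1) = 1; f(2) = 0 → root; f(3) = 0 → root; f(4) = 0 → root; f(5) = 0 → root; f(6) = 2.
Roots: {2, 3, 4, 5}.

4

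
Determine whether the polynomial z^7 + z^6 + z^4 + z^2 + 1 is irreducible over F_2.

Write m(z) = z^7 + z^6 + z^4 + z^2 + 1.
Check for roots in F_2: m(0) = 1; m(1) = 1.
No roots, so no linear factors.
Monic irreducibles of degree 2 over GF(2): z^2 + z + 1.
None of them divide m (all give nonzero remainder).
Monic irreducibles of degree 3 over GF(2): z^3 + z + 1, z^3 + z^2 + 1.
None of them divide m (all give nonzero remainder).
No irreducible factor of degree ≤ 3 exists, so m is irreducible over GF(2).

Yes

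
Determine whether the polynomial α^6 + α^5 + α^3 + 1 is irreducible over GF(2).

No

Write h(α) = α^6 + α^5 + α^3 + 1.
Check for roots in GF(2): h(0) = 1; h(1) = 0 → root.
h(1) = 0, so (α − 1) divides h(α); h is reducible.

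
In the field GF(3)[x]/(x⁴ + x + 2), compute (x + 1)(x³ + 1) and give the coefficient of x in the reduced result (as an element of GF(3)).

0

Multiply in GF(3)[x]: (x + 1)·(x³ + 1) = x⁴ + x³ + x + 1.
Reduce using x⁴ ≡ 2x + 1 (mod x⁴ + x + 2).
Reduced: x³ + 2.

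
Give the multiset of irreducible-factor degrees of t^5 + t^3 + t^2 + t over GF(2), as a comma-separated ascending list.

1, 1, 3

Write h(t) = t^5 + t^3 + t^2 + t.
Roots in GF(2): h(0) = 0 → root; h(1) = 0 → root.
Linear factors from roots: (t), (t + 1).
Complete factorization: h(t) = (t)·(t + 1)·(t^3 + t^2 + 1).
Factor degrees with multiplicity: 1 + 1 + 3 = 5.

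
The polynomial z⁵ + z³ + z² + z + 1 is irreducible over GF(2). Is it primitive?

Yes

Write f(z) = z⁵ + z³ + z² + z + 1.
|GF(2^5)^×| = 2^5 − 1 = 31. Prime factorization: 31 = 31.
f is primitive ⇔ z has order 31 in GF(2)[z]/(f), i.e. z^(31/q) ≠ 1 for each prime q | 31.
z^(1) mod f = z.
None equal 1, so z has full order 31; f is primitive.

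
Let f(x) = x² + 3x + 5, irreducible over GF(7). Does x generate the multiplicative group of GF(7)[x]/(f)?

Yes

|GF(7^2)^×| = 7^2 − 1 = 48. Prime factorization: 48 = 2^4·3.
f is primitive ⇔ x has order 48 in GF(7)[x]/(f), i.e. x^(48/q) ≠ 1 for each prime q | 48.
x^(24) mod f = 6.
x^(16) mod f = 4.
None equal 1, so x has full order 48; f is primitive.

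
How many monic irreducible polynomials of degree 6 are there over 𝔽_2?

Gauss's count: N_{2}(6) = (1/6) Σ_{d|6} μ(6/d)·2^d.
Divisors of 6: 1, 2, 3, 6; μ(6/d) for each: 1, -1, -1, 1.
Σ = 2^1 − 2^2 − 2^3 + 2^6 = 54.
N = 54/6 = 9.

9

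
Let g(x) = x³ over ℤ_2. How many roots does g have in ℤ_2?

Evaluate at each of the 2 elements of ℤ_2:
g(0) = 0 → root; g(1) = 1.
Roots: {0}.

1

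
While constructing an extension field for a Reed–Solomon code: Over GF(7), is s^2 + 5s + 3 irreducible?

Yes

Write g(s) = s^2 + 5s + 3.
Check for roots in GF(7): g(0) = 3; g(1) = 2; g(2) = 3; g(3) = 6; g(4) = 4; g(5) = 4; g(6) = 6.
No roots. A degree-2 polynomial over a field with no linear factor is irreducible.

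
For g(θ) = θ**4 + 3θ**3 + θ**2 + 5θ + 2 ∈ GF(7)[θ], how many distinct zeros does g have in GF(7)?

1

Evaluate at each of the 7 elements of GF(7):
g(0) = 2; g(1) = 5; g(2) = 0 → root; g(3) = 6; g(4) = 3; g(5) = 2; g(6) = 3.
Roots: {2}.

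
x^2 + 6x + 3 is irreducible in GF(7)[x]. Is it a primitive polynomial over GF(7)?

Write f(x) = x^2 + 6x + 3.
|GF(7^2)^×| = 7^2 − 1 = 48. Prime factorization: 48 = 2^4·3.
f is primitive ⇔ x has order 48 in GF(7)[x]/(f), i.e. x^(48/q) ≠ 1 for each prime q | 48.
x^(24) mod f = 6.
x^(16) mod f = 2.
None equal 1, so x has full order 48; f is primitive.

Yes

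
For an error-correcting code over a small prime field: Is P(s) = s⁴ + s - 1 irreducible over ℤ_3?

Check for roots in ℤ_3: P(0) = 2; P(1) = 1; P(2) = 2.
No roots, so no linear factors.
Monic irreducibles of degree 2 over GF(3): s² + 1, s² + s - 1, s² - s - 1.
None of them divide P (all give nonzero remainder).
No irreducible factor of degree ≤ 2 exists, so P is irreducible over GF(3).

Yes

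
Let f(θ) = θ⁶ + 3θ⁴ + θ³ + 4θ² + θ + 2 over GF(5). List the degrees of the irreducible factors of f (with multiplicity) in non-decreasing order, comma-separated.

1, 1, 2, 2

Roots in GF(5): f(0) = 2; f(1) = 2; f(2) = 0 → root; f(3) = 0 → root; f(4) = 3.
Linear factors from roots: (θ + 3), (θ + 2).
Complete factorization: f(θ) = (θ + 2)·(θ + 3)·(θ² + θ + 1)·(θ² + 4θ + 2).
Factor degrees with multiplicity: 1 + 1 + 2 + 2 = 6.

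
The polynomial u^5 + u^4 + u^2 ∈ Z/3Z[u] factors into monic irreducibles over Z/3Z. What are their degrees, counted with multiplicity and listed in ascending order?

Write h(u) = u^5 + u^4 + u^2.
Roots in Z/3Z: h(0) = 0 → root; h(1) = 0 → root; h(2) = 1.
Linear factors from roots: (u), (u + 2).
Complete factorization: h(u) = (u + 2)·(u)^2·(u^2 + 2u + 2).
Factor degrees with multiplicity: 1 + 1 + 1 + 2 = 5.

1, 1, 1, 2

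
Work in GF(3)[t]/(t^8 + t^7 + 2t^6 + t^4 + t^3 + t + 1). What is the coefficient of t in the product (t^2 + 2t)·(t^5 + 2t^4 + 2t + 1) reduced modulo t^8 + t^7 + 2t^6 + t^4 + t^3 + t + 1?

2

Multiply in GF(3)[t]: (t^2 + 2t)·(t^5 + 2t^4 + 2t + 1) = t^7 + t^6 + t^5 + 2t^3 + 2t^2 + 2t.
Reduced: t^7 + t^6 + t^5 + 2t^3 + 2t^2 + 2t.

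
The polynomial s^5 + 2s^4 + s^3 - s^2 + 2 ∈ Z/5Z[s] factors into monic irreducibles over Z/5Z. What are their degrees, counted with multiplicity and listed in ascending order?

1, 1, 1, 2

Write f(s) = s^5 + 2s^4 + s^3 - s^2 + 2.
Roots in Z/5Z: f(0) = 2; f(1) = 0 → root; f(2) = 0 → root; f(3) = 0 → root; f(4) = 1.
Linear factors from roots: (s - 1), (s - 2), (s + 2).
Complete factorization: f(s) = (s + 2)·(s - 2)·(s - 1)·(s^2 - 2s - 2).
Factor degrees with multiplicity: 1 + 1 + 1 + 2 = 5.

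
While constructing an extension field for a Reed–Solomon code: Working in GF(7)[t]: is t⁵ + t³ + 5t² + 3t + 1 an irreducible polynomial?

Yes

Write h(t) = t⁵ + t³ + 5t² + 3t + 1.
Check for roots in GF(7): h(0) = 1; h(1) = 4; h(2) = 4; h(3) = 3; h(4) = 5; h(5) = 3; h(6) = 1.
No roots, so no linear factors.
Degree-2 irreducible divisors: test the 21 monic irreducibles of degree 2 over GF(7).
None of them divide h (all give nonzero remainder).
No irreducible factor of degree ≤ 2 exists, so h is irreducible over GF(7).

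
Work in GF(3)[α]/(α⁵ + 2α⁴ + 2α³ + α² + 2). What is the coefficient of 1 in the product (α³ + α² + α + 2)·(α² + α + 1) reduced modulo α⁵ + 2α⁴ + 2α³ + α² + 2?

Multiply in GF(3)[α]: (α³ + α² + α + 2)·(α² + α + 1) = α⁵ + 2α⁴ + α² + 2.
Reduce using α⁵ ≡ α⁴ + α³ + 2α² + 1 (mod α⁵ + 2α⁴ + 2α³ + α² + 2).
Reduced: α³.

0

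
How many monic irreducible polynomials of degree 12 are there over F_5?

x^(5^12) − x is the product of all monic irreducibles of degree dividing 12; Möbius inversion gives N = (1/12) Σ μ(12/d)·5^d.
Divisors of 12: 1, 2, 3, 4, 6, 12; μ(12/d) for each: 0, 1, 0, -1, -1, 1.
Σ = 5^2 − 5^4 − 5^6 + 5^12 = 244124400.
N = 244124400/12 = 20343700.

20343700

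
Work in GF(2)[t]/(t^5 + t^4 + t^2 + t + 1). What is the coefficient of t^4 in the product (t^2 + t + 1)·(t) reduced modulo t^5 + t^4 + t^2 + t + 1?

0

Multiply in GF(2)[t]: (t^2 + t + 1)·(t) = t^3 + t^2 + t.
Reduced: t^3 + t^2 + t.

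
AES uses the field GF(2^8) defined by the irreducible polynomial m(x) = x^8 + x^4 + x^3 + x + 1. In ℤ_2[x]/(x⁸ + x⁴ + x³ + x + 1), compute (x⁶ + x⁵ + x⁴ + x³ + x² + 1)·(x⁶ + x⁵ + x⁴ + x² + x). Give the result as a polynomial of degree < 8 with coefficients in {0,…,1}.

Multiply in ℤ_2[x]: (x⁶ + x⁵ + x⁴ + x³ + x² + 1)·(x⁶ + x⁵ + x⁴ + x² + x) = x¹² + x¹⁰ + x⁹ + x⁵ + x⁴ + x³ + x² + x.
Reduce using x⁸ ≡ x⁴ + x³ + x + 1 (mod x⁸ + x⁴ + x³ + x + 1).
Reduced: x⁷ + x⁶ + x³ + x² + x + 1.

x^7 + x^6 + x^3 + x^2 + x + 1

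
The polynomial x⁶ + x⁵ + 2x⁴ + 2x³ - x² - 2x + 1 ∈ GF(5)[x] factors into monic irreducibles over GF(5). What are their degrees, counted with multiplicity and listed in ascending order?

6

Write h(x) = x⁶ + x⁵ + 2x⁴ + 2x³ - x² - 2x + 1.
Roots in GF(5): h(0) = 1; h(1) = 4; h(2) = 2; h(3) = 4; h(4) = 2.
Complete factorization: h(x) = (x⁶ + x⁵ + 2x⁴ + 2x³ - x² - 2x + 1).
Factor degrees with multiplicity: 6 = 6.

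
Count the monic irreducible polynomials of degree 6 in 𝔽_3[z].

116

By the necklace-counting formula, N_3(6) = (1/6) Σ_{d|6} μ(6/d)·3^d.
Divisors of 6: 1, 2, 3, 6; μ(6/d) for each: 1, -1, -1, 1.
Σ = 3^1 − 3^2 − 3^3 + 3^6 = 696.
N = 696/6 = 116.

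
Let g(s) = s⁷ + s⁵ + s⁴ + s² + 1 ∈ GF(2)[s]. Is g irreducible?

No

Check for roots in GF(2): g(0) = 1; g(1) = 1.
No roots, so no linear factors.
Monic irreducibles of degree 2 over GF(2): s² + s + 1.
None of them divide g (all give nonzero remainder).
Monic irreducibles of degree 3 over GF(2): s³ + s + 1, s³ + s² + 1.
s³ + s² + 1 divides g: g(s) = (s³ + s² + 1)·(s⁴ + s³ + 1).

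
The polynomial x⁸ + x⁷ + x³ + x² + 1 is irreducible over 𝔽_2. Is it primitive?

Yes

Write f(x) = x⁸ + x⁷ + x³ + x² + 1.
|GF(2^8)^×| = 2^8 − 1 = 255. Prime factorization: 255 = 3·5·17.
f is primitive ⇔ x has order 255 in GF(2)[x]/(f), i.e. x^(255/q) ≠ 1 for each prime q | 255.
x^(85) mod f = x⁶ + x³ + x² + x.
x^(51) mod f = x⁵ + x⁴ + x² + 1.
x^(15) mod f = x⁷ + x⁶ + x⁴ + x³.
None equal 1, so x has full order 255; f is primitive.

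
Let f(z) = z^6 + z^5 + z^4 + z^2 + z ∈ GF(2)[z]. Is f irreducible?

No

Check for roots in GF(2): f(0) = 0 → root; f(1) = 1.
f(0) = 0, so (z) divides f(z); f is reducible.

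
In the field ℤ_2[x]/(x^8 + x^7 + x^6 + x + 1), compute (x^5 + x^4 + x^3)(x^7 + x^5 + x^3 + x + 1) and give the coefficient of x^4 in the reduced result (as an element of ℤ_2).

1

Multiply in ℤ_2[x]: (x^5 + x^4 + x^3)·(x^7 + x^5 + x^3 + x + 1) = x^12 + x^11 + x^9 + x^7 + x^3.
Reduce using x^8 ≡ x^7 + x^6 + x + 1 (mod x^8 + x^7 + x^6 + x + 1).
Reduced: x^6 + x^5 + x^4 + x^2 + x + 1.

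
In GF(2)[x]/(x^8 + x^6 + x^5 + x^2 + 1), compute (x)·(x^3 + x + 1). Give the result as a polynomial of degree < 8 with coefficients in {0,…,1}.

Multiply in GF(2)[x]: (x)·(x^3 + x + 1) = x^4 + x^2 + x.
Reduced: x^4 + x^2 + x.

x^4 + x^2 + x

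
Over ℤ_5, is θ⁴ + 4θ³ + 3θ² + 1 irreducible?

Yes

Write f(θ) = θ⁴ + 4θ³ + 3θ² + 1.
Check for roots in ℤ_5: f(0) = 1; f(1) = 4; f(2) = 1; f(3) = 2; f(4) = 1.
No roots, so no linear factors.
Degree-2 irreducible divisors: test the 10 monic irreducibles of degree 2 over GF(5).
None of them divide f (all give nonzero remainder).
No irreducible factor of degree ≤ 2 exists, so f is irreducible over GF(5).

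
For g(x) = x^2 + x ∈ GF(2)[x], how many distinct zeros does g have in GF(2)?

Evaluate at each of the 2 elements of GF(2):
g(0) = 0 → root; g(1) = 0 → root.
Roots: {0, 1}.

2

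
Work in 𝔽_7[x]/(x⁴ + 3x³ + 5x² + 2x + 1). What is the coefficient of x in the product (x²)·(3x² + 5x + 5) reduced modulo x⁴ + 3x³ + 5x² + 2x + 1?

1

Multiply in 𝔽_7[x]: (x²)·(3x² + 5x + 5) = 3x⁴ + 5x³ + 5x².
Reduce using x⁴ ≡ 4x³ + 2x² + 5x + 6 (mod x⁴ + 3x³ + 5x² + 2x + 1).
Reduced: 3x³ + 4x² + x + 4.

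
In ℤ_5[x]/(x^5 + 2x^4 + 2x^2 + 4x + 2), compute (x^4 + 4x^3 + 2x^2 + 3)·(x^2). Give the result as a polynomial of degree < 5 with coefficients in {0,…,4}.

Multiply in ℤ_5[x]: (x^4 + 4x^3 + 2x^2 + 3)·(x^2) = x^6 + 4x^5 + 2x^4 + 3x^2.
Reduce using x^5 ≡ 3x^4 + 3x^2 + x + 3 (mod x^5 + 2x^4 + 2x^2 + 4x + 2).
Reduced: 3x^4 + 3x^3 + 1.

3x^4 + 3x^3 + 1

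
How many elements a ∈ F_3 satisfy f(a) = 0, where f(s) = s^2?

Evaluate at each of the 3 elements of F_3:
f(0) = 0 → root; f(1) = 1; f(2) = 1.
Roots: {0}.

1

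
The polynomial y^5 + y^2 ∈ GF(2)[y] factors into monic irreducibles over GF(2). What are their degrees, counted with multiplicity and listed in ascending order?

Write h(y) = y^5 + y^2.
Roots in GF(2): h(0) = 0 → root; h(1) = 0 → root.
Linear factors from roots: (y), (y + 1).
Complete factorization: h(y) = (y + 1)·(y)^2·(y^2 + y + 1).
Factor degrees with multiplicity: 1 + 1 + 1 + 2 = 5.

1, 1, 1, 2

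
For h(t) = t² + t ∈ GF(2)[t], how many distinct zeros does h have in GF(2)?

Evaluate at each of the 2 elements of GF(2):
h(0) = 0 → root; h(1) = 0 → root.
Roots: {0, 1}.

2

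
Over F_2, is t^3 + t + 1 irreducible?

Write f(t) = t^3 + t + 1.
Check for roots in F_2: f(0) = 1; f(1) = 1.
No roots. A degree-3 polynomial over a field with no linear factor is irreducible.

Yes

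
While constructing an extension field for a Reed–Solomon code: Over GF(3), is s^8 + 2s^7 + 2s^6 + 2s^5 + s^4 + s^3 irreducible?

No

Write f(s) = s^8 + 2s^7 + 2s^6 + 2s^5 + s^4 + s^3.
Check for roots in GF(3): f(0) = 0 → root; f(1) = 0 → root; f(2) = 2.
f(0) = 0, so (s) divides f(s); f is reducible.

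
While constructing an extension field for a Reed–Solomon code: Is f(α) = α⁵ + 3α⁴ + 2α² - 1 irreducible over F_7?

Check for roots in F_7: f(0) = 6; f(1) = 5; f(2) = 3; f(3) = 6; f(4) = 3; f(5) = 2; f(6) = 3.
No roots, so no linear factors.
Degree-2 irreducible divisors: test the 21 monic irreducibles of degree 2 over GF(7).
None of them divide f (all give nonzero remainder).
No irreducible factor of degree ≤ 2 exists, so f is irreducible over GF(7).

Yes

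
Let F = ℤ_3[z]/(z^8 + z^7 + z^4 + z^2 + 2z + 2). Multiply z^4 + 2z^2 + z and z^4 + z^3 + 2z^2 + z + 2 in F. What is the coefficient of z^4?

Multiply in ℤ_3[z]: (z^4 + 2z^2 + z)·(z^4 + z^3 + 2z^2 + z + 2) = z^8 + z^7 + z^6 + z^5 + z^4 + z^3 + 2z^2 + 2z.
Reduce using z^8 ≡ 2z^7 + 2z^4 + 2z^2 + z + 1 (mod z^8 + z^7 + z^4 + z^2 + 2z + 2).
Reduced: z^6 + z^5 + z^3 + z^2 + 1.

0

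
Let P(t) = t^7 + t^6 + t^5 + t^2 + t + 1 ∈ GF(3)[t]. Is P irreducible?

Check for roots in GF(3): P(0) = 1; P(1) = 0 → root; P(2) = 0 → root.
P(1) = 0, so (t − 1) divides P(t); P is reducible.

No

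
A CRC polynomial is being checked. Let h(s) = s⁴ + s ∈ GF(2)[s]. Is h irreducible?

No

Check for roots in GF(2): h(0) = 0 → root; h(1) = 0 → root.
h(0) = 0, so (s) divides h(s); h is reducible.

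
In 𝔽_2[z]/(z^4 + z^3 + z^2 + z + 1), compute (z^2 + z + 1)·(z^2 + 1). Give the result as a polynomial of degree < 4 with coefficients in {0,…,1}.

z^2

Multiply in 𝔽_2[z]: (z^2 + z + 1)·(z^2 + 1) = z^4 + z^3 + z + 1.
Reduce using z^4 ≡ z^3 + z^2 + z + 1 (mod z^4 + z^3 + z^2 + z + 1).
Reduced: z^2.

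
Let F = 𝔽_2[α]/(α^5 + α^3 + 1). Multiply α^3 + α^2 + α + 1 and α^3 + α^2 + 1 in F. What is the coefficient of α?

0

Multiply in 𝔽_2[α]: (α^3 + α^2 + α + 1)·(α^3 + α^2 + 1) = α^6 + α^3 + α + 1.
Reduce using α^5 ≡ α^3 + 1 (mod α^5 + α^3 + 1).
Reduced: α^4 + α^3 + 1.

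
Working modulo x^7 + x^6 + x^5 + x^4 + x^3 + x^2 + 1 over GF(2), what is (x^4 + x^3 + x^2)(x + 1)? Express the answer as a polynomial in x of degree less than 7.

x^5 + x^2

Multiply in GF(2)[x]: (x^4 + x^3 + x^2)·(x + 1) = x^5 + x^2.
Reduced: x^5 + x^2.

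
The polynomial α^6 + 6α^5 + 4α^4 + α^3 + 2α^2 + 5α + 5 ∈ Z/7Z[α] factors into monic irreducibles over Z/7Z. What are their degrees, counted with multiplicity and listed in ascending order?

1, 1, 4

Write h(α) = α^6 + 6α^5 + 4α^4 + α^3 + 2α^2 + 5α + 5.
Linear factors from roots: (α + 4), (α + 1).
Complete factorization: h(α) = (α + 1)·(α + 4)·(α^4 + α^3 + 2α^2 + α + 3).
Factor degrees with multiplicity: 1 + 1 + 4 = 6.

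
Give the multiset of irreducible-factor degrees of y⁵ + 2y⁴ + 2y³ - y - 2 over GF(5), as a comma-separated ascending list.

Write g(y) = y⁵ + 2y⁴ + 2y³ - y - 2.
Roots in GF(5): g(0) = 3; g(1) = 2; g(2) = 1; g(3) = 4; g(4) = 3.
Complete factorization: g(y) = (y⁵ + 2y⁴ + 2y³ - y - 2).
Factor degrees with multiplicity: 5 = 5.

5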